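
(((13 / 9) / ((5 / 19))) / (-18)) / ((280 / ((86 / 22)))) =-10621 / 2494800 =-0.00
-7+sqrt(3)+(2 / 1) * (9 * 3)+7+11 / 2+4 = sqrt(3)+127 / 2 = 65.23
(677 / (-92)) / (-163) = 677 / 14996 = 0.05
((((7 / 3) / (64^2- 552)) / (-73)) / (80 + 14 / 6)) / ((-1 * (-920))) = -7 / 58789714880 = -0.00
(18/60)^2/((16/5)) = 0.03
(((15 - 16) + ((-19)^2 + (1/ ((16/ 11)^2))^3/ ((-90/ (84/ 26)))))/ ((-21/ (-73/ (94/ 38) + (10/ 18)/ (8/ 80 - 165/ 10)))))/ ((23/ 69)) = 1206933939482287213/ 794340611850240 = 1519.42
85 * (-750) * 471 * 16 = -480420000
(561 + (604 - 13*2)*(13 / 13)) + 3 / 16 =18227 / 16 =1139.19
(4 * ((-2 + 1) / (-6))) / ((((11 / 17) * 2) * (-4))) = -17 / 132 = -0.13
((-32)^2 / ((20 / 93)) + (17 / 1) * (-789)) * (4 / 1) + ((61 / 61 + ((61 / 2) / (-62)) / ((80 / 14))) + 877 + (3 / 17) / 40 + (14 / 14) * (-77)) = -2850410759 / 84320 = -33804.68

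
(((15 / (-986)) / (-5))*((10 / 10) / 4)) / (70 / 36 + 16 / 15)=135 / 534412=0.00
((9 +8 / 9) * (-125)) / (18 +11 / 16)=-178000 / 2691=-66.15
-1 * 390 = -390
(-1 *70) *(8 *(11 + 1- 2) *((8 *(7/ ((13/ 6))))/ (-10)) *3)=564480/ 13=43421.54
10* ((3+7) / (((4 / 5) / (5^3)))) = 15625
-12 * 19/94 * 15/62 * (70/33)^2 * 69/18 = -5353250/528891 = -10.12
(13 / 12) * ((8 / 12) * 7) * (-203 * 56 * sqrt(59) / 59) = -517244 * sqrt(59) / 531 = -7482.16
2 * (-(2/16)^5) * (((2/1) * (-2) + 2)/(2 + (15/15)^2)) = 1/24576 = 0.00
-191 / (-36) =191 / 36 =5.31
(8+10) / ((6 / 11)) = 33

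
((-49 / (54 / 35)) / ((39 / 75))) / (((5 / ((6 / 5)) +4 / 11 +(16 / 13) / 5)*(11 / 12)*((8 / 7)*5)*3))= -300125 / 368838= -0.81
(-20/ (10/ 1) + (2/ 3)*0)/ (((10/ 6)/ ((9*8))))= -432/ 5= -86.40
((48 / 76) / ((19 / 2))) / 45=8 / 5415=0.00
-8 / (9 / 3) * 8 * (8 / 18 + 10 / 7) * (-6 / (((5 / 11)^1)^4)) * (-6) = -442275328 / 13125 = -33697.17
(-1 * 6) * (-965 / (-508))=-2895 / 254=-11.40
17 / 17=1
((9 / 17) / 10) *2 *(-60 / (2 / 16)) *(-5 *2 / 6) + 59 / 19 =28363 / 323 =87.81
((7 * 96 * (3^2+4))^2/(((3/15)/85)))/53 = 611981524.53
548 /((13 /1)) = 548 /13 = 42.15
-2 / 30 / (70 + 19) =-1 / 1335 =-0.00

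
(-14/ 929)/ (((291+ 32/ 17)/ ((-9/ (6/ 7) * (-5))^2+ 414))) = -1509039/ 9250982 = -0.16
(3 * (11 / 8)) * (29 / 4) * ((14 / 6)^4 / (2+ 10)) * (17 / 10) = 13020623 / 103680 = 125.58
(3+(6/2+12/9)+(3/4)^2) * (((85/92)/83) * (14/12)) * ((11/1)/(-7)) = -354365/2199168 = -0.16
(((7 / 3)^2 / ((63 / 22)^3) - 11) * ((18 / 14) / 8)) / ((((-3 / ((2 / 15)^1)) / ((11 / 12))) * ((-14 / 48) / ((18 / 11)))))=-494549 / 1250235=-0.40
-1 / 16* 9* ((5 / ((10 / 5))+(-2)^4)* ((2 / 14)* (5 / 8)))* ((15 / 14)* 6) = -74925 / 12544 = -5.97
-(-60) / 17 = 60 / 17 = 3.53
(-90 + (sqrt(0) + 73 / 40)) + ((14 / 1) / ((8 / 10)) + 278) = 8293 / 40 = 207.32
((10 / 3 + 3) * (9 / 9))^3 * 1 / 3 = 84.68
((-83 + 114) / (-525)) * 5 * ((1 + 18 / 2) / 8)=-31 / 84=-0.37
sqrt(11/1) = sqrt(11) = 3.32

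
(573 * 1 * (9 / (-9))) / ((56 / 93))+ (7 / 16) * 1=-106529 / 112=-951.15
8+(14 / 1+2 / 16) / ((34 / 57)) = 31.68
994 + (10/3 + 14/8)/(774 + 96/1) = 10377421/10440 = 994.01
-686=-686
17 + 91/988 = 1299/76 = 17.09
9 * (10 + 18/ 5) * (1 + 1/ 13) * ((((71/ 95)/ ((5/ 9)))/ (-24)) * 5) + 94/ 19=-197573/ 6175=-32.00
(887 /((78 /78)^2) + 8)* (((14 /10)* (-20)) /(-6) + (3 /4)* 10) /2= 65335 /12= 5444.58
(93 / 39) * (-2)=-62 / 13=-4.77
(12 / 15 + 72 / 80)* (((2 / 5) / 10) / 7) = 17 / 1750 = 0.01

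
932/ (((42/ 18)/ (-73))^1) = -29158.29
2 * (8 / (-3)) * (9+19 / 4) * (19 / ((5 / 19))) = -15884 / 3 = -5294.67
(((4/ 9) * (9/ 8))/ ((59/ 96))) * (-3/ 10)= -72/ 295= -0.24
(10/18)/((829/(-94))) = -470/7461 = -0.06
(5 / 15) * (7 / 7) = 1 / 3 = 0.33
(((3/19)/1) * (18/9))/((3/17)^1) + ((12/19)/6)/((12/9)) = 71/38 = 1.87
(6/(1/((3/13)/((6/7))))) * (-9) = -189/13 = -14.54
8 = 8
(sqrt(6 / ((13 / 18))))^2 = 108 / 13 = 8.31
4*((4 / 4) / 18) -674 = -6064 / 9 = -673.78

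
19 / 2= 9.50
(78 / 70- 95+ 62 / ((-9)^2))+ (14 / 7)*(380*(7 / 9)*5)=2862.44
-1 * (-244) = 244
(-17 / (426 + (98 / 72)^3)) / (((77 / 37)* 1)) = -1726272 / 90557005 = -0.02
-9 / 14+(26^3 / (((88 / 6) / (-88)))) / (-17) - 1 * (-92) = 1498127 / 238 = 6294.65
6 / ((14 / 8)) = 24 / 7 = 3.43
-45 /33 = -15 /11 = -1.36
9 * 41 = 369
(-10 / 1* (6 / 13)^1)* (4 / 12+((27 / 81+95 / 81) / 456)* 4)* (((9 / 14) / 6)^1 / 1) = -8000 / 46683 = -0.17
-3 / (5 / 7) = -4.20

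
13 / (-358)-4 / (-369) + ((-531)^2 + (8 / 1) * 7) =37255006369 / 132102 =282016.97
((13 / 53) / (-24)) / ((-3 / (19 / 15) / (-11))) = -0.05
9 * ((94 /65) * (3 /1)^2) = 7614 /65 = 117.14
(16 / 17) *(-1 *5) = -80 / 17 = -4.71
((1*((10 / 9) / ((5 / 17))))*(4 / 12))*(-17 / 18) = -289 / 243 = -1.19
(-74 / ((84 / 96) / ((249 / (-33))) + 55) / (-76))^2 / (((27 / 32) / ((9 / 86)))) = 2414346496 / 61847927943681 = 0.00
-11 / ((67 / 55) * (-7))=605 / 469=1.29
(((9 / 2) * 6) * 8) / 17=12.71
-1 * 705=-705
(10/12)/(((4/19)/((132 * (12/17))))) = 6270/17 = 368.82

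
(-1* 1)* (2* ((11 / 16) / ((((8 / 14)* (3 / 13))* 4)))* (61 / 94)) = -61061 / 36096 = -1.69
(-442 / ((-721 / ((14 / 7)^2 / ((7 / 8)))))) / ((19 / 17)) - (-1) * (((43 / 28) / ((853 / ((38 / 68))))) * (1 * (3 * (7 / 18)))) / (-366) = 61254907573883 / 24429083896224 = 2.51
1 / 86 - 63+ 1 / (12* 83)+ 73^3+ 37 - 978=16617821305 / 42828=388013.01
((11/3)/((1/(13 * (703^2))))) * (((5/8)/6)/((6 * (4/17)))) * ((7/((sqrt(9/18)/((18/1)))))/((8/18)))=696883112.57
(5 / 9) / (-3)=-5 / 27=-0.19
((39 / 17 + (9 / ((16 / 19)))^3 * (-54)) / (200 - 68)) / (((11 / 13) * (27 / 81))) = -2712292791 / 1531904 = -1770.54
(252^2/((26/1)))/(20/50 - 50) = -19845/403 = -49.24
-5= -5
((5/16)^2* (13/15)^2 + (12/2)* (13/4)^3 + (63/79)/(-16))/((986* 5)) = 37493887/897338880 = 0.04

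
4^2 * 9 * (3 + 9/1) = 1728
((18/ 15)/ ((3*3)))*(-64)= -128/ 15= -8.53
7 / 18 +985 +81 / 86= 381710 / 387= 986.33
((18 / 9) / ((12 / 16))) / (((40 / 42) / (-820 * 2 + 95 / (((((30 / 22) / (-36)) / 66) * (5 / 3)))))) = -7066976 / 25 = -282679.04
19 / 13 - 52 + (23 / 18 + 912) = 201881 / 234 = 862.74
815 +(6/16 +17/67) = 437177/536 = 815.63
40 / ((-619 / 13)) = -520 / 619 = -0.84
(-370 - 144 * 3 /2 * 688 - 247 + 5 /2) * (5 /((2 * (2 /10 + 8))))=-7461125 /164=-45494.66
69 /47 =1.47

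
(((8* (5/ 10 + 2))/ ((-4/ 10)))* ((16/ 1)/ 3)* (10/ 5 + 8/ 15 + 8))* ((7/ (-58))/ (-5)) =-17696/ 261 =-67.80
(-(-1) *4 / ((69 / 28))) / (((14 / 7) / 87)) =1624 / 23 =70.61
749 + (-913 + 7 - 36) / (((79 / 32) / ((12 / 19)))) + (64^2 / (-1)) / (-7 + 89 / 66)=690194669 / 559873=1232.77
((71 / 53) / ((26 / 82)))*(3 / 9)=2911 / 2067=1.41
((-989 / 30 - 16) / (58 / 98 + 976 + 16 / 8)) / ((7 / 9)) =-0.06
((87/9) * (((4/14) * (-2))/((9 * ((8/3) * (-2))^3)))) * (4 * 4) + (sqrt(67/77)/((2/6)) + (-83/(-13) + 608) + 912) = 3 * sqrt(5159)/77 + 8890041/5824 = 1529.25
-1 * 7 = -7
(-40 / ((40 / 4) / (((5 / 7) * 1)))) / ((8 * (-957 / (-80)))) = -200 / 6699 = -0.03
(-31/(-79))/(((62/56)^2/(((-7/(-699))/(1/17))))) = 93296/1711851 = 0.05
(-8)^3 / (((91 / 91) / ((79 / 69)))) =-40448 / 69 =-586.20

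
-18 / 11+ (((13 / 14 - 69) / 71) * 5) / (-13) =-180181 / 142142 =-1.27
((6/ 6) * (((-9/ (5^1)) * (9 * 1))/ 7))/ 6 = -27/ 70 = -0.39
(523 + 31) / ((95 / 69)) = 38226 / 95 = 402.38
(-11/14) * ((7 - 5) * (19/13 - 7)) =792/91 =8.70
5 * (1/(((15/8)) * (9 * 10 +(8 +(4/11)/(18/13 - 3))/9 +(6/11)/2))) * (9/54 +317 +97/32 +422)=16458981/757892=21.72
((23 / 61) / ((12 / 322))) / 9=3703 / 3294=1.12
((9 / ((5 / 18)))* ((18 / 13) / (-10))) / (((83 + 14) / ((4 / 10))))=-2916 / 157625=-0.02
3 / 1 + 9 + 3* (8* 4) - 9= 99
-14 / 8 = -7 / 4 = -1.75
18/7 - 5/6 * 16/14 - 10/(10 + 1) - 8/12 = 10/231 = 0.04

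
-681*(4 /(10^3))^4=-681 /3906250000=-0.00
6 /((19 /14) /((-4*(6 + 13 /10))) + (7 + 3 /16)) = 49056 /58385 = 0.84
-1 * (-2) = 2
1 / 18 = 0.06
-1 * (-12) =12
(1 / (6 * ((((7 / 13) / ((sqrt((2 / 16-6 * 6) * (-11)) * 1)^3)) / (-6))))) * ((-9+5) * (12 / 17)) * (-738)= -6490341 * sqrt(6314) / 17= -30336877.82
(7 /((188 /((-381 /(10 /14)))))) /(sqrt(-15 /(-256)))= -24892 * sqrt(15) /1175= -82.05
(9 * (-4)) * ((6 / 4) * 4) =-216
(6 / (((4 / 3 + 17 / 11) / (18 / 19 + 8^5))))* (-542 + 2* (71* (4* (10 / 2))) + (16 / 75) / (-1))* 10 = 2832637413936 / 1805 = 1569328207.17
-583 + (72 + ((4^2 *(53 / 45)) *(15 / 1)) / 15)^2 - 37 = 15456244 / 2025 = 7632.71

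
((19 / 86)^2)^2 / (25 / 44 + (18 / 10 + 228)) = 7167655 / 693073013924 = 0.00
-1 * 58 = -58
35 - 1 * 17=18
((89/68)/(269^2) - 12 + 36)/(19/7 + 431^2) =0.00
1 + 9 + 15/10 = 23/2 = 11.50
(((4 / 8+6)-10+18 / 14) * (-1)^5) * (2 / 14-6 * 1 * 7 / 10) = -2201 / 245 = -8.98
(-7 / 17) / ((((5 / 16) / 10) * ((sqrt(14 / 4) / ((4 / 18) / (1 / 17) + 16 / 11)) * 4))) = -4144 * sqrt(14) / 1683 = -9.21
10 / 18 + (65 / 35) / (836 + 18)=30007 / 53802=0.56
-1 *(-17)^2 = -289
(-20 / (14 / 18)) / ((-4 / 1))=45 / 7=6.43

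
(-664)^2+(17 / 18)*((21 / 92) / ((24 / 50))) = 2920498079 / 6624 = 440896.45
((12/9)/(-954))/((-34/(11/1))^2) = -121/827118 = -0.00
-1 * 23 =-23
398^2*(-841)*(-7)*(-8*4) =-29840779136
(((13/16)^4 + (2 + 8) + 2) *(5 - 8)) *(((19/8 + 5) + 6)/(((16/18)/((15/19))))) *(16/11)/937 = -35317721655/51336445952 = -0.69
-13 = -13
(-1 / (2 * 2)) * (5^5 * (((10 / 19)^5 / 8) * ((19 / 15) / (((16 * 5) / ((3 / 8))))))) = -390625 / 16681088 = -0.02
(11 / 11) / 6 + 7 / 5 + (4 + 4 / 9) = 541 / 90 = 6.01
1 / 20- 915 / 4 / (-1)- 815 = -2931 / 5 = -586.20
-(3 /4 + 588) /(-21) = 785 /28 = 28.04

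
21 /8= 2.62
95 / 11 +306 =3461 / 11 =314.64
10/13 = 0.77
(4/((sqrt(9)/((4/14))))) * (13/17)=104/357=0.29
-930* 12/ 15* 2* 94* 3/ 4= -104904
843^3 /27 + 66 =22188107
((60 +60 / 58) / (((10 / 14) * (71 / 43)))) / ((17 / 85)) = 532770 / 2059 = 258.75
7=7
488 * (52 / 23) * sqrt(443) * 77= 1953952 * sqrt(443) / 23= 1788084.00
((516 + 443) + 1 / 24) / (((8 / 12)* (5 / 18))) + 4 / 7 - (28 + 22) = 1436231 / 280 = 5129.40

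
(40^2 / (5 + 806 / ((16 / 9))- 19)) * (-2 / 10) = -0.73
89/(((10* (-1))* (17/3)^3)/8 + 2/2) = -9612/24457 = -0.39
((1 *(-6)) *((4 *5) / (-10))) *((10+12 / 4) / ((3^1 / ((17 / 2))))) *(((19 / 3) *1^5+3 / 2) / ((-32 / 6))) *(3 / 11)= -31161 / 176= -177.05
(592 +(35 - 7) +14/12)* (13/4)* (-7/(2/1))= -339157/48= -7065.77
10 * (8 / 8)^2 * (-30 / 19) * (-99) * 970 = 28809000 / 19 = 1516263.16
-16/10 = -8/5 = -1.60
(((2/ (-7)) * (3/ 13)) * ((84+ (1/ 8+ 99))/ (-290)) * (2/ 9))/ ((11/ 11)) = 293/ 31668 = 0.01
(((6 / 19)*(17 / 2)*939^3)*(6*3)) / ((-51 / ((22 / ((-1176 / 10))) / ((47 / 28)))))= 546437772540 / 6251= 87416057.04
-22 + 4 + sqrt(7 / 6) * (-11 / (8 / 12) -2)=-37 * sqrt(42) / 12 -18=-37.98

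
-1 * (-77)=77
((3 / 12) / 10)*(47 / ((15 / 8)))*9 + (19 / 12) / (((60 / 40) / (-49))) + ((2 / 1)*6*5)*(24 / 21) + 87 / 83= 6153853 / 261450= 23.54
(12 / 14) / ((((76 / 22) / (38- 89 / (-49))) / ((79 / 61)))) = 5086257 / 397537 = 12.79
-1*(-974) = 974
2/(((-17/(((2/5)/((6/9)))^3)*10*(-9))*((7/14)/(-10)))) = -12/2125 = -0.01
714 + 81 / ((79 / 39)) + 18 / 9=59723 / 79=755.99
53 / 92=0.58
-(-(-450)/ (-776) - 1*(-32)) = -12191/ 388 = -31.42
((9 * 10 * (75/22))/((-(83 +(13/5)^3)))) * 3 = -1265625/138292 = -9.15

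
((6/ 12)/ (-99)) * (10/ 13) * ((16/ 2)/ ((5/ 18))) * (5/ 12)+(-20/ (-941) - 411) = -411.03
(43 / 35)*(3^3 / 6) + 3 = 597 / 70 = 8.53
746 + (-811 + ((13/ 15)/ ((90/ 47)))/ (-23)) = -2018861/ 31050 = -65.02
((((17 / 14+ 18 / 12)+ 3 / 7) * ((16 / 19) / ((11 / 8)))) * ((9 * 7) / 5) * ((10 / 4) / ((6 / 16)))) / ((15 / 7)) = 7168 / 95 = 75.45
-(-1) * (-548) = -548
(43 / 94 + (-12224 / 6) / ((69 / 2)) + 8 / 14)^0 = 1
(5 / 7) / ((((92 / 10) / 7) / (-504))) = -6300 / 23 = -273.91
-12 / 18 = -2 / 3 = -0.67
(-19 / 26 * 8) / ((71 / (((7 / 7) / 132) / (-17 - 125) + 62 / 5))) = -22080337 / 21625890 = -1.02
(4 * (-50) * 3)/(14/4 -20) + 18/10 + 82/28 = 31641/770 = 41.09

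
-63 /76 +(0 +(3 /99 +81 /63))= 0.49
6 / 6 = 1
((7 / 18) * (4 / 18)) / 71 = 7 / 5751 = 0.00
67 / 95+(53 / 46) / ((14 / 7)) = 11199 / 8740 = 1.28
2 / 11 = 0.18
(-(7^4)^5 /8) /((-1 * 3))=79792266297612001 /24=3324677762400500.04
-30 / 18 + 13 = 34 / 3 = 11.33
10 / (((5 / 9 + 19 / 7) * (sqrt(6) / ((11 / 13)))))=1155 * sqrt(6) / 2678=1.06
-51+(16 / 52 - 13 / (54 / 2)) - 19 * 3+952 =296183 / 351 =843.83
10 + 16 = 26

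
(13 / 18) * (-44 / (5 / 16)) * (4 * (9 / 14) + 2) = -464.86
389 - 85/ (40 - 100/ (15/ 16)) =15611/ 40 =390.28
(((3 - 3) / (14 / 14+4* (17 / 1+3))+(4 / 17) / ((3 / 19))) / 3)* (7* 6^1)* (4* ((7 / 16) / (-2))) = -931 / 51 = -18.25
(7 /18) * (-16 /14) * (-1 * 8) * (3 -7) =-14.22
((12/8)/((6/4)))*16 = 16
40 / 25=1.60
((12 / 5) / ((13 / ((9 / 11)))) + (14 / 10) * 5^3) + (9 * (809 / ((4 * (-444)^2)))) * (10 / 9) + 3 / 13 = 3803370187 / 21684960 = 175.39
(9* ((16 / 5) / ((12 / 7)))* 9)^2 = 571536 / 25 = 22861.44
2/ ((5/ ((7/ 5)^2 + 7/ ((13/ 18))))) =7574/ 1625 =4.66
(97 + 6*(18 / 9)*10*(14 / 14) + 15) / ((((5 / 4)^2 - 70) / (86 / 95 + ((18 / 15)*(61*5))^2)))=-47238563072 / 104025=-454107.79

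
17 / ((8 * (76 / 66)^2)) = 18513 / 11552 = 1.60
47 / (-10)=-47 / 10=-4.70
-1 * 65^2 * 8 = -33800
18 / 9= 2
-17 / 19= -0.89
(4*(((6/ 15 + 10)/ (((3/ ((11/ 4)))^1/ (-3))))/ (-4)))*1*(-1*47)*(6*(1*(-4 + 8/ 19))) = 2742168/ 95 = 28864.93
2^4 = 16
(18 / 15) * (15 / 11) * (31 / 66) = 93 / 121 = 0.77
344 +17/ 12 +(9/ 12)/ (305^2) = 192794317/ 558150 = 345.42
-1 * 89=-89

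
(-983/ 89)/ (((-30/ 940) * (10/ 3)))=46201/ 445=103.82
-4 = -4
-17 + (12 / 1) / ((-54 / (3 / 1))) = -53 / 3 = -17.67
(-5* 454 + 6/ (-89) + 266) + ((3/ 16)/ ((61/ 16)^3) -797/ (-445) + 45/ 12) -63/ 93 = -25039608825487/ 12524811580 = -1999.20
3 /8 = 0.38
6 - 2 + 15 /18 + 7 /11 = 361 /66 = 5.47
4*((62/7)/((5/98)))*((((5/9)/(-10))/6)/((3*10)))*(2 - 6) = 1736/2025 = 0.86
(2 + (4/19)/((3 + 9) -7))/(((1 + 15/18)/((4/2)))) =2328/1045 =2.23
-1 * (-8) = 8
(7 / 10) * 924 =3234 / 5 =646.80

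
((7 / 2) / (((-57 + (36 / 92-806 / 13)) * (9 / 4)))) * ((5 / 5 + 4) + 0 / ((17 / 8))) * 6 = -0.39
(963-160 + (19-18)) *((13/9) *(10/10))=3484/3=1161.33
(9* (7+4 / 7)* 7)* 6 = 2862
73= 73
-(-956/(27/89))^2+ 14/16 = -9930434.04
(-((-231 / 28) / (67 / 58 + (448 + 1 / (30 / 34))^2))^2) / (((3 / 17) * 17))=-15454951875 / 27719611673012596516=-0.00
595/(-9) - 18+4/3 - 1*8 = -817/9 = -90.78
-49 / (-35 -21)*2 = 7 / 4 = 1.75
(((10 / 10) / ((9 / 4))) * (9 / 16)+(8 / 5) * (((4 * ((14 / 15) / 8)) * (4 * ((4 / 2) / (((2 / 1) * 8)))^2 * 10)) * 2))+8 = 551 / 60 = 9.18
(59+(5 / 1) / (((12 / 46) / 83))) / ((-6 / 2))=-9899 / 18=-549.94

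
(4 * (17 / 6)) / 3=34 / 9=3.78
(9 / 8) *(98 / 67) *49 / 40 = 21609 / 10720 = 2.02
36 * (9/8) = 81/2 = 40.50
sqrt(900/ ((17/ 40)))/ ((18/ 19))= 190 * sqrt(170)/ 51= 48.57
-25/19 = -1.32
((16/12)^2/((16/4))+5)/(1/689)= 33761/9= 3751.22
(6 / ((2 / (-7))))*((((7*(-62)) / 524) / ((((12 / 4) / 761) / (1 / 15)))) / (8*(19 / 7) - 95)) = -8091713 / 2016090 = -4.01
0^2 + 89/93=89/93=0.96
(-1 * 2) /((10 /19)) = -19 /5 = -3.80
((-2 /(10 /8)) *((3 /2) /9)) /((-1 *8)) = 1 /30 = 0.03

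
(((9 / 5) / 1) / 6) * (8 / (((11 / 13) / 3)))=468 / 55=8.51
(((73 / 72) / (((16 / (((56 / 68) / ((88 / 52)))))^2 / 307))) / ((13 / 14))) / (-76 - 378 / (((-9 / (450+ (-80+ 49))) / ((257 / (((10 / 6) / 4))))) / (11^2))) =499653245 / 2116355918649274368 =0.00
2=2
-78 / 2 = -39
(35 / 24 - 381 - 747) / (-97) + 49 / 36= 90617 / 6984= 12.97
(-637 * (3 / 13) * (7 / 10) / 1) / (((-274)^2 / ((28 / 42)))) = -343 / 375380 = -0.00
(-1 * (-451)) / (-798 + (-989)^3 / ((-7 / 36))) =3157 / 34825014498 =0.00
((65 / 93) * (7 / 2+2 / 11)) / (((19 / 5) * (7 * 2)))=8775 / 181412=0.05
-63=-63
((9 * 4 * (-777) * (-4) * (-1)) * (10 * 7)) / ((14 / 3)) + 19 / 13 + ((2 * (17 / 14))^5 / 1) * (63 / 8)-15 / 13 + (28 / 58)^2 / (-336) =-1056927634779599 / 630003192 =-1677654.41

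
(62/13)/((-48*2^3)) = -31/2496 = -0.01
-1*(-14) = 14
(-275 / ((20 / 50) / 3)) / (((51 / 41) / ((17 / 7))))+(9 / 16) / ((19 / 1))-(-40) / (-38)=-8571177 / 2128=-4027.81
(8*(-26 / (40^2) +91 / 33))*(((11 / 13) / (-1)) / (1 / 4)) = -5567 / 75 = -74.23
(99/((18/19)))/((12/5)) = 1045/24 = 43.54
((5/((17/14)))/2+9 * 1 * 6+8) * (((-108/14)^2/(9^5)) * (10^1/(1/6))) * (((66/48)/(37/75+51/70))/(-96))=-166375/3664248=-0.05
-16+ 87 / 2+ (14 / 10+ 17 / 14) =1054 / 35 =30.11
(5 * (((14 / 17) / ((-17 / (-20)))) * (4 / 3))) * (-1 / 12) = -1400 / 2601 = -0.54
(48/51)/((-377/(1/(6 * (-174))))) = 4/1672749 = 0.00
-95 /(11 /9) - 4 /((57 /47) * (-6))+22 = -103789 /1881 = -55.18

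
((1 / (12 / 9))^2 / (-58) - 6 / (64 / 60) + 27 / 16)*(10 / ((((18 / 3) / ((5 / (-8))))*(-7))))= -30525 / 51968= -0.59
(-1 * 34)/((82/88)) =-1496/41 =-36.49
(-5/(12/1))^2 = 25/144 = 0.17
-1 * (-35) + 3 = 38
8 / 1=8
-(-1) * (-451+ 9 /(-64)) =-28873 /64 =-451.14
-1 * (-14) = 14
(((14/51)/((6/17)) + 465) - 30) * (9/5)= 3922/5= 784.40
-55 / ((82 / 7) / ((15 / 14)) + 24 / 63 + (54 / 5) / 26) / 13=-1925 / 5337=-0.36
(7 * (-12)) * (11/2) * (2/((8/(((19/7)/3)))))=-209/2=-104.50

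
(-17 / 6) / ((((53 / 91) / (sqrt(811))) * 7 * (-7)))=221 * sqrt(811) / 2226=2.83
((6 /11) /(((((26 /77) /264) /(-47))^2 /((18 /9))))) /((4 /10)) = 622377090720 /169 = 3682704678.82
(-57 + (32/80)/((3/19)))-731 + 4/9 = -35326/45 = -785.02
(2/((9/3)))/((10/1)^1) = 1/15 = 0.07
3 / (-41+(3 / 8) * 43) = -24 / 199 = -0.12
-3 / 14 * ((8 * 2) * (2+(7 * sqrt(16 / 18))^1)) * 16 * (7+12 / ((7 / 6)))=-30976 * sqrt(2) / 7 -92928 / 49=-8154.59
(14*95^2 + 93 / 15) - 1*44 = 631561 / 5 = 126312.20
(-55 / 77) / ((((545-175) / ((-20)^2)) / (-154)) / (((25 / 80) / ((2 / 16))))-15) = 11000 / 231037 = 0.05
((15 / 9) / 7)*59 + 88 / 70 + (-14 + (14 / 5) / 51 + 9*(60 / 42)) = 8459 / 595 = 14.22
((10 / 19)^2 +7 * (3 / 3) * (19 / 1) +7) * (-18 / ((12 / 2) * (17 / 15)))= -2278800 / 6137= -371.32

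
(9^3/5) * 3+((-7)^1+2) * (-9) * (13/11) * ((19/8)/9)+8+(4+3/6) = 204131/440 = 463.93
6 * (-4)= -24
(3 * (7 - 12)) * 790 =-11850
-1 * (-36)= 36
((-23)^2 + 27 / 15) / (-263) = -2.02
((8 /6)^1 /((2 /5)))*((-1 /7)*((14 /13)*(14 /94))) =-0.08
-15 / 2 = -7.50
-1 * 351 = -351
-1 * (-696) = 696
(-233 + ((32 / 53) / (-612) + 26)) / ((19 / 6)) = -3357142 / 51357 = -65.37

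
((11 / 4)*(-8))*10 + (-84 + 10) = -294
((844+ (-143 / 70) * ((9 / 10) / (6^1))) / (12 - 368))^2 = 1395164931241 / 248402560000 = 5.62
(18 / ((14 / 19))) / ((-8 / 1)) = -3.05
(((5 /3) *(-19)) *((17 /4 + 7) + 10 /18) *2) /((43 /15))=-201875 /774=-260.82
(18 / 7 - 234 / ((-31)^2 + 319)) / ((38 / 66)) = 353133 / 85120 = 4.15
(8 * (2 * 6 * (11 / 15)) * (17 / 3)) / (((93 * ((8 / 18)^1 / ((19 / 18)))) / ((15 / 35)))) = 14212 / 3255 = 4.37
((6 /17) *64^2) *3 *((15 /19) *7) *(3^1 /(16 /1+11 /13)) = 100638720 /23579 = 4268.15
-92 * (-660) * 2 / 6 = 20240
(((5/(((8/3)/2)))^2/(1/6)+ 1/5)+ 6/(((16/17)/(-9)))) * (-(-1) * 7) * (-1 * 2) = -1904/5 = -380.80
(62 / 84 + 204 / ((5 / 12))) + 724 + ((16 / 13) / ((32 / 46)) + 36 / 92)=76383949 / 62790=1216.50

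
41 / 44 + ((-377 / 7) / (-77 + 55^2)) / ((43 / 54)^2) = 34455089 / 38155964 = 0.90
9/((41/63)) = 567/41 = 13.83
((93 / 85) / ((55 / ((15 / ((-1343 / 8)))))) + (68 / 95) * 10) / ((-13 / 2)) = -26266688 / 23858395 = -1.10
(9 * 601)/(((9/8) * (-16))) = -601/2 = -300.50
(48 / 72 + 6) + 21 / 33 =241 / 33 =7.30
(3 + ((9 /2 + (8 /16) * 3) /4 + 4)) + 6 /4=10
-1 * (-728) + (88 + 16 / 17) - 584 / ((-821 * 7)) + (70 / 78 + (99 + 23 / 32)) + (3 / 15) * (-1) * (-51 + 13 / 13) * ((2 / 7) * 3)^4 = 923.06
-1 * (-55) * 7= 385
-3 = -3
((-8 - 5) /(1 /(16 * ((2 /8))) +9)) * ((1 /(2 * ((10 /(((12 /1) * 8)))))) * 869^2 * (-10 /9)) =628293952 /111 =5660305.87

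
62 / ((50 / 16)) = 496 / 25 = 19.84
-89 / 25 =-3.56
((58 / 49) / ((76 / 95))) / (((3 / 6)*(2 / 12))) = 870 / 49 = 17.76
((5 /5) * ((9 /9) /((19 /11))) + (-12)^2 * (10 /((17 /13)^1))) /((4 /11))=3914537 /1292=3029.83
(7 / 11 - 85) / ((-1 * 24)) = 116 / 33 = 3.52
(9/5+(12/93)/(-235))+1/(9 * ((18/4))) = 1076399/590085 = 1.82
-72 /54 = -4 /3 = -1.33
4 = 4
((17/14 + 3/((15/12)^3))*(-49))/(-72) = 33691/18000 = 1.87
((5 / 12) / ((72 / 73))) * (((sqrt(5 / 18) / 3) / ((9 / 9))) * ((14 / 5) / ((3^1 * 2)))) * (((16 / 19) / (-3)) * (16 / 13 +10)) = -37303 * sqrt(10) / 1080378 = -0.11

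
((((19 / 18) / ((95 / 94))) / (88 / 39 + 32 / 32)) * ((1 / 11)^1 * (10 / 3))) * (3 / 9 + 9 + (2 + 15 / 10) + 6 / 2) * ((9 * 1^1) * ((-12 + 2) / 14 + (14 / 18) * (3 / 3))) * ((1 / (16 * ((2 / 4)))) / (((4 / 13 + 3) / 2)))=754585 / 11353419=0.07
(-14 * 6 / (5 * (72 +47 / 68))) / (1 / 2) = -0.46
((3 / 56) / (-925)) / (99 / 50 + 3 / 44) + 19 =7391331 / 389018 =19.00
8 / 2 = 4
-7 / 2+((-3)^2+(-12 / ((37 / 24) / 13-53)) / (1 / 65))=668209 / 32998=20.25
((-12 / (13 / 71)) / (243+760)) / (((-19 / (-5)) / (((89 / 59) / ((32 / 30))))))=-1421775 / 58466876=-0.02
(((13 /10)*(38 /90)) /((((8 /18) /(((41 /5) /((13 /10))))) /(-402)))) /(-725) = 156579 /36250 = 4.32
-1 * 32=-32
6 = 6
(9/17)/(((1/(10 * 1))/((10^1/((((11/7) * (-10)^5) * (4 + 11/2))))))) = -63/1776500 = -0.00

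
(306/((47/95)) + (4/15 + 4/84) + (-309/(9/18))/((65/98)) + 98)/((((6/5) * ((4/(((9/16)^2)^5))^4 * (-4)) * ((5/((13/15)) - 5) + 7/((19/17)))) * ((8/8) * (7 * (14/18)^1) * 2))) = 4302658117852285304550705557071888335595533615/18625525775623851160624289445176546599139511031341082738688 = 0.00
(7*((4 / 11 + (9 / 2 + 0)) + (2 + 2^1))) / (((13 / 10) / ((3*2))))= 3150 / 11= 286.36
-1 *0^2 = 0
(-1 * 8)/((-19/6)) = 2.53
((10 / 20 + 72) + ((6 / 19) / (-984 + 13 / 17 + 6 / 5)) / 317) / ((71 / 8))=291599565740 / 35695809409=8.17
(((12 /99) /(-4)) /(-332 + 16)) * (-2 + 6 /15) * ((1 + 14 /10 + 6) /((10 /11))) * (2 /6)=-14 /29625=-0.00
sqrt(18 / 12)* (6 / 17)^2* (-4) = -72* sqrt(6) / 289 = -0.61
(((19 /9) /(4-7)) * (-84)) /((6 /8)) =2128 /27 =78.81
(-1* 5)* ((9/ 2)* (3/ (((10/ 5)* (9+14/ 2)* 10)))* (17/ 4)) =-459/ 512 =-0.90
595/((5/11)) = 1309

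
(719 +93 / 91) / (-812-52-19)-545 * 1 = -43857907 / 80353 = -545.82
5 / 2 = 2.50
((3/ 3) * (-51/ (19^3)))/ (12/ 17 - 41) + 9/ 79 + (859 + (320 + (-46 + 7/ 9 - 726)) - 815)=-1359974398973/ 3340573065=-407.11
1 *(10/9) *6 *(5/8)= 25/6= 4.17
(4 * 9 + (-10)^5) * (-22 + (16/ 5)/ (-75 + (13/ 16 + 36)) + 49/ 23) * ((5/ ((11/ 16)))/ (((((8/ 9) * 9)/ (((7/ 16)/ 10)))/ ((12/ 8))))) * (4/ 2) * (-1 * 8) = -1471594185306/ 772915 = -1903953.46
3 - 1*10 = -7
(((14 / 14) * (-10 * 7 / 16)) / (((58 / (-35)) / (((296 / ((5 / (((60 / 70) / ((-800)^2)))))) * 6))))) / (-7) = -333 / 1856000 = -0.00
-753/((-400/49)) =36897/400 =92.24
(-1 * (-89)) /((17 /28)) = 2492 /17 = 146.59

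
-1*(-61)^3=226981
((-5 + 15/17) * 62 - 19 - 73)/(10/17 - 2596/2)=246/919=0.27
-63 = -63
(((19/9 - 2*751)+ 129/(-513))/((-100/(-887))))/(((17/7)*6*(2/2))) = -132729793/145350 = -913.17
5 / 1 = 5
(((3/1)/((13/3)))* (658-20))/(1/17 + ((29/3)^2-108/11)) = 4831893/915473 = 5.28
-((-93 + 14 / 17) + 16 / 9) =13831 / 153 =90.40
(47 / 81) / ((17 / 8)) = 376 / 1377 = 0.27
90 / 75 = 6 / 5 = 1.20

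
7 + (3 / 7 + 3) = 73 / 7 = 10.43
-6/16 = -3/8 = -0.38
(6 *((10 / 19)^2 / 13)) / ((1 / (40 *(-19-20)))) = -72000 / 361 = -199.45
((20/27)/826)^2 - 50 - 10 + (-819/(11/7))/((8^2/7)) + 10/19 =-193730317723609/1663236058176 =-116.48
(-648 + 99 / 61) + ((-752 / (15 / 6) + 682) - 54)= -97349 / 305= -319.18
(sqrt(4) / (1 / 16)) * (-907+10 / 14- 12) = -205696 / 7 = -29385.14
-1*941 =-941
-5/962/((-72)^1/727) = 3635/69264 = 0.05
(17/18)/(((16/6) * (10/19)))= 323/480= 0.67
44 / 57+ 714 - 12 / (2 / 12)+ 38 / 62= 1136861 / 1767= 643.38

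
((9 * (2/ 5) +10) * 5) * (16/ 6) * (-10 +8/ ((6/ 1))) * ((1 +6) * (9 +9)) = -198016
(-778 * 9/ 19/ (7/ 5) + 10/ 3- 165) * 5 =-847675/ 399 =-2124.50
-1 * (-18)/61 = 18/61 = 0.30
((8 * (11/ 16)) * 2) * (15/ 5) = 33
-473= -473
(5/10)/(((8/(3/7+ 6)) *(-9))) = -5/112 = -0.04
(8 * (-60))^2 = 230400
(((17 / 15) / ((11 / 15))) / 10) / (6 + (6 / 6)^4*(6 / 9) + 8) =51 / 4840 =0.01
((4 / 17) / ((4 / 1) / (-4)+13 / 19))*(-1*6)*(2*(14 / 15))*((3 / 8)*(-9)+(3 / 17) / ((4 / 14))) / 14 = -475 / 289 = -1.64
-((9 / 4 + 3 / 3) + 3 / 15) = -69 / 20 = -3.45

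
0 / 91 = 0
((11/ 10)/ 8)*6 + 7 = 313/ 40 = 7.82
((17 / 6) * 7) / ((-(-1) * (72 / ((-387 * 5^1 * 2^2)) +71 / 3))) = 25585 / 30518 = 0.84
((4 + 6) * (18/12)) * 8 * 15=1800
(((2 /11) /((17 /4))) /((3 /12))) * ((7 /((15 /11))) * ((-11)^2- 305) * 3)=-41216 /85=-484.89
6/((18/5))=5/3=1.67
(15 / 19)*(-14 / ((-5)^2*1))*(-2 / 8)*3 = 63 / 190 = 0.33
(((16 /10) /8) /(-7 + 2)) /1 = -1 /25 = -0.04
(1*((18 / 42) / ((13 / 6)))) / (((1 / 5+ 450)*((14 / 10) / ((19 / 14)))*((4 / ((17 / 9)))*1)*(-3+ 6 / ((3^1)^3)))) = -0.00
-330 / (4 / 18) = -1485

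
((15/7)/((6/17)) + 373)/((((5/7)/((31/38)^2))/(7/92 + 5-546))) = -50760568731/265696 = -191047.55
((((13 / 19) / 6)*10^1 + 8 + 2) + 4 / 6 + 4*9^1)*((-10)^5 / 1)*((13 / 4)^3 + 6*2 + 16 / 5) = -8997609375 / 38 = -236779194.08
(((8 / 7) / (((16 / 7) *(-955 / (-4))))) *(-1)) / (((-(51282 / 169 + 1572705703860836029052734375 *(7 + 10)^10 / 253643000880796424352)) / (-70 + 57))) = -6594718022900707033152 / 3027889676406480964504273431887749893392605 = -0.00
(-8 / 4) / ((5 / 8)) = -16 / 5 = -3.20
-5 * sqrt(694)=-131.72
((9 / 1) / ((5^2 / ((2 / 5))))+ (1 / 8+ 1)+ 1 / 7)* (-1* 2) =-9883 / 3500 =-2.82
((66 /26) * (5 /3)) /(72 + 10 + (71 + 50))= 55 /2639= 0.02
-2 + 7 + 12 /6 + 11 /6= 8.83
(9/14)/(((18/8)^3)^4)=8388608/219667417263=0.00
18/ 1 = 18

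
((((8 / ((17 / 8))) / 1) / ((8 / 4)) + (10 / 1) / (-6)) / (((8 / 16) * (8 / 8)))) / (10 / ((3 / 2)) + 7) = 22 / 697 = 0.03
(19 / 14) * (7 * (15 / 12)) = 95 / 8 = 11.88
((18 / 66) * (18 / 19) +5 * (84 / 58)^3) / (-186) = -13123161 / 158016331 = -0.08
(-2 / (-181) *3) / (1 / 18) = 0.60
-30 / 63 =-10 / 21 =-0.48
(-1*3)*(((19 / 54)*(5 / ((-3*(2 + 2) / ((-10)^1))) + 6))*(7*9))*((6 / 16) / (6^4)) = -8113 / 41472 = -0.20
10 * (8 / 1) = 80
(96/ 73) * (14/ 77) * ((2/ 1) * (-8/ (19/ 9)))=-27648/ 15257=-1.81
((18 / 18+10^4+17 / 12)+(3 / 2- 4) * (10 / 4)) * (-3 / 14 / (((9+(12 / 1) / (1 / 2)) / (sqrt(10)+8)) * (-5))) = 59977 * sqrt(10) / 4620+119954 / 1155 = 144.91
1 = 1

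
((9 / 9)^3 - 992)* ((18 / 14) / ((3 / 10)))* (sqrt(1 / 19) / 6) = -4955* sqrt(19) / 133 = -162.39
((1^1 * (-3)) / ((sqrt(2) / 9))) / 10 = -27 * sqrt(2) / 20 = -1.91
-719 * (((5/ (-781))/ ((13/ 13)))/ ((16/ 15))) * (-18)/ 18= -4.32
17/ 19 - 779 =-14784/ 19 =-778.11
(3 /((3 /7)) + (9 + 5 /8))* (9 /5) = 1197 /40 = 29.92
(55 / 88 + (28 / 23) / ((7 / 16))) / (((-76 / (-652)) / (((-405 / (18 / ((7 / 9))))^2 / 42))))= 313775 / 1472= 213.16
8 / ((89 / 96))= 768 / 89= 8.63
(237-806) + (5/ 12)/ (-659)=-4499657/ 7908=-569.00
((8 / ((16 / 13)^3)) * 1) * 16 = 2197 / 32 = 68.66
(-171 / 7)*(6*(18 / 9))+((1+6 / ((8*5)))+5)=-40179 / 140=-286.99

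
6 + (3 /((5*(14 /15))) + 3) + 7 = 233 /14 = 16.64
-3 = -3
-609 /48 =-203 /16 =-12.69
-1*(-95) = 95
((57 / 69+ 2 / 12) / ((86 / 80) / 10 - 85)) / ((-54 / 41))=561700 / 63261891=0.01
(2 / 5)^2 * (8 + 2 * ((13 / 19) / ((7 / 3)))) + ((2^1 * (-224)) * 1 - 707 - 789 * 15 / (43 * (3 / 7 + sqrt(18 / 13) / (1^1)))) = -2565243242 / 2430575 - 38661 * sqrt(26) / 731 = -1325.08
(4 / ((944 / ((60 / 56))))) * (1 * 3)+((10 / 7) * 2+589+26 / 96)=1676945 / 2832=592.14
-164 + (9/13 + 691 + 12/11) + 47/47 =75759/143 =529.78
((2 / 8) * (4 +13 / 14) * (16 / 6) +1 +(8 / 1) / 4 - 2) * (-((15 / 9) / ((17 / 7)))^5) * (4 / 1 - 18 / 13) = -150062500 / 87947613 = -1.71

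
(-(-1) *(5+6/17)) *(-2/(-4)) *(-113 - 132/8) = -23569/68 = -346.60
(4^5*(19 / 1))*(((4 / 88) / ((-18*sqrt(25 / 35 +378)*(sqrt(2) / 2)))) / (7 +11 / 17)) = -41344*sqrt(37114) / 17059185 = -0.47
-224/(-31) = 224/31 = 7.23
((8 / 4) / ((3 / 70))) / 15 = 28 / 9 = 3.11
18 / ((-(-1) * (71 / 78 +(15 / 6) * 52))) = 1404 / 10211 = 0.14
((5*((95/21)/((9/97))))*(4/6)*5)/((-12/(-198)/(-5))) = -12670625/189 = -67040.34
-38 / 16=-19 / 8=-2.38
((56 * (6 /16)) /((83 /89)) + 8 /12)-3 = 5026 /249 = 20.18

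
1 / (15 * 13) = 1 / 195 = 0.01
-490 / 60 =-8.17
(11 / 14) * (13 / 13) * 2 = 11 / 7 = 1.57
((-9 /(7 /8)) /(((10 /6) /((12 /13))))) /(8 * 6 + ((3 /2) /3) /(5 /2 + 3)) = -28512 /240695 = -0.12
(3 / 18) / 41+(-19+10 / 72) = -27833 / 1476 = -18.86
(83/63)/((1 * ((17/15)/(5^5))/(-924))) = -3356617.65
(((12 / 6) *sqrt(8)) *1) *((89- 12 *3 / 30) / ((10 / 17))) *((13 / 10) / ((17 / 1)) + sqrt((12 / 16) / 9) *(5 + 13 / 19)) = 5707 *sqrt(2) / 125 + 268668 *sqrt(6) / 475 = 1450.04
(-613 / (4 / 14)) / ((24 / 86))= -184513 / 24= -7688.04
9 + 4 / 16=37 / 4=9.25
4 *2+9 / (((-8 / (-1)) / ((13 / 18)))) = 141 / 16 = 8.81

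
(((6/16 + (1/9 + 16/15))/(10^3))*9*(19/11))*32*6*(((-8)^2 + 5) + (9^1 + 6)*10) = 6977997/6875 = 1014.98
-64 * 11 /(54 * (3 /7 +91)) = -77 /540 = -0.14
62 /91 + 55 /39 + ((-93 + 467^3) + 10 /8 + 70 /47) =5227219798223 /51324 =101847474.83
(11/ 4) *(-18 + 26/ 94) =-9163/ 188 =-48.74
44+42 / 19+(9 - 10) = 859 / 19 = 45.21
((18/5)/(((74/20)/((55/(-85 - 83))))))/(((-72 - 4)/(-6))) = -495/19684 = -0.03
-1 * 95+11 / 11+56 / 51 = -4738 / 51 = -92.90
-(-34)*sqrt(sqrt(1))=34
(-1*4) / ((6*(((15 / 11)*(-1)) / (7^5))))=8216.76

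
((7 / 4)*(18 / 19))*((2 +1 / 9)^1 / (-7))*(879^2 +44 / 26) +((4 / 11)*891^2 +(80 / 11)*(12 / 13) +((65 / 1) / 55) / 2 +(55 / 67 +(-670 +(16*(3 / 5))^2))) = -23523046301 / 239525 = -98207.06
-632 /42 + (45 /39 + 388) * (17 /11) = 1760875 /3003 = 586.37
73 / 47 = 1.55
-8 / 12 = -2 / 3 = -0.67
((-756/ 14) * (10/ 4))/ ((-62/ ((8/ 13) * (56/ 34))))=15120/ 6851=2.21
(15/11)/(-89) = -15/979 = -0.02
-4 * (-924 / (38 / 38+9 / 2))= 672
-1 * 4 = -4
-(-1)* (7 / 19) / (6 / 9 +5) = 21 / 323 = 0.07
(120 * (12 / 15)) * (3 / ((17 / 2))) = 576 / 17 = 33.88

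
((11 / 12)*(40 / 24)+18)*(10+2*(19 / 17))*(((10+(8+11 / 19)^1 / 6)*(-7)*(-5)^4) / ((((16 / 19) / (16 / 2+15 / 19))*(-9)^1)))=457914104375 / 33048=13856030.75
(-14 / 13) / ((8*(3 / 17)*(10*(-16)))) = 119 / 24960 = 0.00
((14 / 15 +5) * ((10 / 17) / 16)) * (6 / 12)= 89 / 816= 0.11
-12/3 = -4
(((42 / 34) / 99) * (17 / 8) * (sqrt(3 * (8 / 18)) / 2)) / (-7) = -sqrt(3) / 792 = -0.00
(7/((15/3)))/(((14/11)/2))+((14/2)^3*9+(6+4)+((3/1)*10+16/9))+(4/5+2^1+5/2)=56453/18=3136.28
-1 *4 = -4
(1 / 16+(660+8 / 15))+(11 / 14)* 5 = 1116401 / 1680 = 664.52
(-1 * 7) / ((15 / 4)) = -28 / 15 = -1.87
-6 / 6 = -1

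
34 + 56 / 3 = 158 / 3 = 52.67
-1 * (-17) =17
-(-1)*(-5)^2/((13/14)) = 350/13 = 26.92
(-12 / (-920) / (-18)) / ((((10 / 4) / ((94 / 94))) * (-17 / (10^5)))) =2000 / 1173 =1.71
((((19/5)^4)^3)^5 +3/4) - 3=61237266573640255360524720000000000.00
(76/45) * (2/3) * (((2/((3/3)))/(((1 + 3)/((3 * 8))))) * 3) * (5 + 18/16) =3724/15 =248.27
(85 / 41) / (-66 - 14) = -17 / 656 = -0.03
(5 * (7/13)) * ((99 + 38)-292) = -5425/13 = -417.31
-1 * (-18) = 18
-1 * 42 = -42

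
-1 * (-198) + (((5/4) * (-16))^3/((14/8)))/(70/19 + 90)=92954/623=149.20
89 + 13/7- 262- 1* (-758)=4108/7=586.86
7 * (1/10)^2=7/100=0.07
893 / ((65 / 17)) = 15181 / 65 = 233.55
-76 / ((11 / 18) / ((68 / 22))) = -46512 / 121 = -384.40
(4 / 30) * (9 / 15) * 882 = 70.56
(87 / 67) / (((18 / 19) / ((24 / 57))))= 116 / 201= 0.58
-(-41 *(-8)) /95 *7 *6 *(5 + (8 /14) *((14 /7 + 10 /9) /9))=-753.70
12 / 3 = 4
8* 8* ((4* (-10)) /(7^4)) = -2560 /2401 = -1.07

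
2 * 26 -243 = -191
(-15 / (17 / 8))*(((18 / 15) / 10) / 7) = -0.12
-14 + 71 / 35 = -419 / 35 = -11.97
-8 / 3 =-2.67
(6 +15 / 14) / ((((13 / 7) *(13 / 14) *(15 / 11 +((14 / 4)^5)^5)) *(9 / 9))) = 255785435136 / 2493046563955395811085333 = 0.00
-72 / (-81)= 8 / 9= 0.89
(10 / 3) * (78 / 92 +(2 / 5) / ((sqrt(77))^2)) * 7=15107 / 759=19.90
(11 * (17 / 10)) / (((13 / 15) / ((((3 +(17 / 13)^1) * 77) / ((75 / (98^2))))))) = 3872063888 / 4225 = 916464.83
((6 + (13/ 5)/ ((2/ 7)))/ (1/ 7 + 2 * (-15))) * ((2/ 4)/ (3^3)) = -1057/ 112860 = -0.01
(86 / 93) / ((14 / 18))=258 / 217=1.19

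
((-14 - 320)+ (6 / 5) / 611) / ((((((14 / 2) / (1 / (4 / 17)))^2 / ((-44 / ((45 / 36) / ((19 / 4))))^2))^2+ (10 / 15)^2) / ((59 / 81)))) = -9593740547019770877956 / 17526474063796699755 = -547.39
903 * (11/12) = 3311/4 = 827.75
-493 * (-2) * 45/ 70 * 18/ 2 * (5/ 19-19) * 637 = -1293669468/ 19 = -68087866.74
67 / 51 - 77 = -3860 / 51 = -75.69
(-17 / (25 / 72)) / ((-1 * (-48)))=-51 / 50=-1.02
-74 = -74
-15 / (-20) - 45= -177 / 4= -44.25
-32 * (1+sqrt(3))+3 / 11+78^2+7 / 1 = 66652 / 11- 32 * sqrt(3) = 6003.85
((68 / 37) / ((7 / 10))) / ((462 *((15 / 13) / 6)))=1768 / 59829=0.03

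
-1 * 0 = 0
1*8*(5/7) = 40/7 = 5.71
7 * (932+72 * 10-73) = 11053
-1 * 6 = -6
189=189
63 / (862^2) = 63 / 743044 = 0.00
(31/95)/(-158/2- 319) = -31/37810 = -0.00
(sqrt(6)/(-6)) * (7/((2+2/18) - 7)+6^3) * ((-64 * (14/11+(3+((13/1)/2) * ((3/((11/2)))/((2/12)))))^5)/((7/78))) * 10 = 34404316329532949280 * sqrt(6)/12400927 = 6795703253205.08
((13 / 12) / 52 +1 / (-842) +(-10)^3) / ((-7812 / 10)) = 101038015 / 78932448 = 1.28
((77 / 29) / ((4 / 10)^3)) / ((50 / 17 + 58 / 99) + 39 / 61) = 988131375 / 99234056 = 9.96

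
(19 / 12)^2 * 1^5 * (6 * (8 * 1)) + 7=382 / 3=127.33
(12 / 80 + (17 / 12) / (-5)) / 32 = -1 / 240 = -0.00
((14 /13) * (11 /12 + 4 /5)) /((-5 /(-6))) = 721 /325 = 2.22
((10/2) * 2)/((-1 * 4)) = -5/2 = -2.50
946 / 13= 72.77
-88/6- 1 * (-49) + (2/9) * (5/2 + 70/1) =454/9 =50.44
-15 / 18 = -5 / 6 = -0.83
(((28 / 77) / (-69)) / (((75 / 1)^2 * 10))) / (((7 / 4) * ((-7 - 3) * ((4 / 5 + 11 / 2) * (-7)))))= -8 / 65897803125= -0.00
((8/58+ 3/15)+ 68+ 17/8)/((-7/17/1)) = -1389529/8120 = -171.12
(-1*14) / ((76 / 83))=-581 / 38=-15.29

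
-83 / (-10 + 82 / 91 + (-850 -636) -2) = 7553 / 136236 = 0.06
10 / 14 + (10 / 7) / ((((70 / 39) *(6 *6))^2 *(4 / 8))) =0.71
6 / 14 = 3 / 7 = 0.43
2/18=1/9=0.11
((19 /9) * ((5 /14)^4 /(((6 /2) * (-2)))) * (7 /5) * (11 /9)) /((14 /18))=-26125 /2074464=-0.01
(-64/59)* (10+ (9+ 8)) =-1728/59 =-29.29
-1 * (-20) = 20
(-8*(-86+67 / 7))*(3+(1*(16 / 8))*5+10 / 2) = 77040 / 7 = 11005.71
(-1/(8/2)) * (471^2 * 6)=-332761.50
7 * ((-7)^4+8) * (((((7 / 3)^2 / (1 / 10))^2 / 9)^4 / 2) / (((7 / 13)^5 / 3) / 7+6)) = 138716774776342390133506000000 / 8392142628056043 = 16529363349068.19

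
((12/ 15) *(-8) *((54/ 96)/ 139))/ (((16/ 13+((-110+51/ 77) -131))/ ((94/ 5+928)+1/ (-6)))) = 28427399/ 277242450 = 0.10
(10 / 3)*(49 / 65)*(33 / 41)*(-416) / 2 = -420.68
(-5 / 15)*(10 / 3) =-10 / 9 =-1.11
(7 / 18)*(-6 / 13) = -7 / 39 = -0.18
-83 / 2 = -41.50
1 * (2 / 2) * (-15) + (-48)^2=2289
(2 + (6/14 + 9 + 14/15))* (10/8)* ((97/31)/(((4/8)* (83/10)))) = 629530/54033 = 11.65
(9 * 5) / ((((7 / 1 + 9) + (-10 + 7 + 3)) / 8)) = 45 / 2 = 22.50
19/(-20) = -19/20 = -0.95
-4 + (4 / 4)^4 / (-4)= -17 / 4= -4.25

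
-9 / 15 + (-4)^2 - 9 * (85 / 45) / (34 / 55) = -121 / 10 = -12.10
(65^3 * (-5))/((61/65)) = -1463165.98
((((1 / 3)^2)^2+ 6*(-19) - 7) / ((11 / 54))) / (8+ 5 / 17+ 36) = -333200 / 24849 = -13.41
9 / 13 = 0.69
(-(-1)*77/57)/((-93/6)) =-154/1767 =-0.09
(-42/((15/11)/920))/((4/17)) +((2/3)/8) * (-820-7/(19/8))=-2289435/19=-120496.58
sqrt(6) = 2.45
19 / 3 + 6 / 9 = 7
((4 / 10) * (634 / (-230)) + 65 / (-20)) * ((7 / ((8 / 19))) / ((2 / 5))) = -1331463 / 7360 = -180.91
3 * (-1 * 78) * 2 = -468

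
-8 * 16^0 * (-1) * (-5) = -40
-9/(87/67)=-201/29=-6.93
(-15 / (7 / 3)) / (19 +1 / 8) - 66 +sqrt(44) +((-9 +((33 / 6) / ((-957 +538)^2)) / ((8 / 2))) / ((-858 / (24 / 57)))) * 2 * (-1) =-869061548921 / 13099132893 +2 * sqrt(11) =-59.71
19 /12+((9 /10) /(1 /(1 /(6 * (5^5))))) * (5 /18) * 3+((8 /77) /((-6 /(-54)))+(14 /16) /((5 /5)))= 9798553 /2887500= 3.39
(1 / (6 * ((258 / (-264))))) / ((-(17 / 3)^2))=66 / 12427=0.01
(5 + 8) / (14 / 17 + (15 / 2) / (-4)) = -136 / 11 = -12.36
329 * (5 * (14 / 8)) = 11515 / 4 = 2878.75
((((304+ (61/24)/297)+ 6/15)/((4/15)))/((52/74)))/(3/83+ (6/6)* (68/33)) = 33317650591/43003584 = 774.76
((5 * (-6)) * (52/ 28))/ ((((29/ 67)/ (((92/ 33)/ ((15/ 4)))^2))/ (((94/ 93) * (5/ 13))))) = -1705800704/ 61677693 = -27.66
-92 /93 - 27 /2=-2695 /186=-14.49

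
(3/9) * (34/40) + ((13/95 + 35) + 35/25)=8395/228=36.82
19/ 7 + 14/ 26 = 296/ 91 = 3.25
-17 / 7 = -2.43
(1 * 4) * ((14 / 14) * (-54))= -216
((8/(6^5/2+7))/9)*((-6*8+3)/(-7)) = 8/5453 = 0.00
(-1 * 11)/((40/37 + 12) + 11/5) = -185/257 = -0.72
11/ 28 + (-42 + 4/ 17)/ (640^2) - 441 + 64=-1835674097/ 4874240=-376.61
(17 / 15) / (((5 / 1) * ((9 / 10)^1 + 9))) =34 / 1485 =0.02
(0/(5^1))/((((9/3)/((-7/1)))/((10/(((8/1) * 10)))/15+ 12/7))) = 0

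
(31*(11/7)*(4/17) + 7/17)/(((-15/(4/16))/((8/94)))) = -471/27965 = -0.02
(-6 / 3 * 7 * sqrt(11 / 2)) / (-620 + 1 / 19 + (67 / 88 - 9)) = 11704 * sqrt(22) / 1050327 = 0.05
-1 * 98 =-98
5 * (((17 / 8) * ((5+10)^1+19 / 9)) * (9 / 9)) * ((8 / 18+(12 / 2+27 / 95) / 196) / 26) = 14932511 / 4481568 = 3.33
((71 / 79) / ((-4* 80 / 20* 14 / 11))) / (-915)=781 / 16191840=0.00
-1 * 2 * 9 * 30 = -540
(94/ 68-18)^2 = 319225/ 1156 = 276.15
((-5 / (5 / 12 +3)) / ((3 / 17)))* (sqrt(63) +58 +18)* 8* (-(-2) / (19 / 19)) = -413440 / 41 -16320* sqrt(7) / 41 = -11137.04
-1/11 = -0.09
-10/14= -5/7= -0.71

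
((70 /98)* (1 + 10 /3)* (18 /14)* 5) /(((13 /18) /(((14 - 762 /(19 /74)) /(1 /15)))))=-1136470500 /931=-1220698.71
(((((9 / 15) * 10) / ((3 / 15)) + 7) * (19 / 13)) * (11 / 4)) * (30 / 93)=38665 / 806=47.97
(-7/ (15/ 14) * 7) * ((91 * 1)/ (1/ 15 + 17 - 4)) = -637/ 2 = -318.50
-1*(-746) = 746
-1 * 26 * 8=-208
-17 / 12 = -1.42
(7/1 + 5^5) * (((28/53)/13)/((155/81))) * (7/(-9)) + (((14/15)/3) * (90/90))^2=-2233377076/43251975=-51.64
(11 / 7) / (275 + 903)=11 / 8246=0.00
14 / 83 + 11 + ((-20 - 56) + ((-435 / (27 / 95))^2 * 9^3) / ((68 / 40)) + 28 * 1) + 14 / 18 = 12756934060906 / 12699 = 1004562096.30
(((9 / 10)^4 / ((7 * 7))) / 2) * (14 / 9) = 729 / 70000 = 0.01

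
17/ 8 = 2.12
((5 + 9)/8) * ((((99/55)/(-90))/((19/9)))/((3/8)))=-21/475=-0.04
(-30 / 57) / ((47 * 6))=-5 / 2679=-0.00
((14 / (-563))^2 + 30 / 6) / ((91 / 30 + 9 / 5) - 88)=-9510246 / 158167531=-0.06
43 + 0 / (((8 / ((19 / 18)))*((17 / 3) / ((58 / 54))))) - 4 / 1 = 39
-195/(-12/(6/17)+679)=-13/43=-0.30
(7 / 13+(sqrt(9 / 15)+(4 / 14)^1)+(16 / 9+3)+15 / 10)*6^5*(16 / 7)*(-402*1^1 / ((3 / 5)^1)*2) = -107745776640 / 637 - 33343488*sqrt(15) / 7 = -187594042.46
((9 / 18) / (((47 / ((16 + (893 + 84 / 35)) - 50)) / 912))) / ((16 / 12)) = 1472994 / 235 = 6268.06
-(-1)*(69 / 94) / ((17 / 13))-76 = -120551 / 1598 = -75.44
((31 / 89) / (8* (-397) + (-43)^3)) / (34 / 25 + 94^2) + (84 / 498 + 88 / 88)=1.17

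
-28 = -28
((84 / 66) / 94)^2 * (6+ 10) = 784 / 267289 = 0.00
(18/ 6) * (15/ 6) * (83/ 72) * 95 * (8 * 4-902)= -5716625/ 8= -714578.12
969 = 969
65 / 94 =0.69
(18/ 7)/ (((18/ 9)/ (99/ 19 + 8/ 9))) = 149/ 19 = 7.84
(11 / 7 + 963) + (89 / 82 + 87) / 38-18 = 20697177 / 21812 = 948.89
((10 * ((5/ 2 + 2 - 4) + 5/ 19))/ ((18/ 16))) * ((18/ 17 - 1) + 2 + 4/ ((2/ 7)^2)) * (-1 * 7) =-2424.55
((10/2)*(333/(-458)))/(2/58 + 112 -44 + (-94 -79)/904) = -4364964/81458735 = -0.05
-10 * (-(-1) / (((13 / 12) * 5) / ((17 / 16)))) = -51 / 26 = -1.96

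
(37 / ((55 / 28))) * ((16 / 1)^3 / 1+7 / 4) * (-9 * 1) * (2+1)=-114622263 / 55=-2084041.15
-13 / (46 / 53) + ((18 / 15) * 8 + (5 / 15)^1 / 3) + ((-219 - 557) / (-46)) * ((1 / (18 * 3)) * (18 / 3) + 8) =90779 / 690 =131.56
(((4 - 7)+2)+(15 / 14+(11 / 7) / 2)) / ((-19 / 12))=-72 / 133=-0.54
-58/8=-29/4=-7.25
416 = 416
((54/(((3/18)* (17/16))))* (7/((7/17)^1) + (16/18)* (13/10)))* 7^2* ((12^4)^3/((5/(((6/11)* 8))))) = 9868628715126657122304/4675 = 2110936623556504197.28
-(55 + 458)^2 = -263169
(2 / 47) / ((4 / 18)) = 9 / 47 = 0.19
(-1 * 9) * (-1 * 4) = 36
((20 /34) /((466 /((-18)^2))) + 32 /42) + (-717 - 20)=-61207001 /83181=-735.83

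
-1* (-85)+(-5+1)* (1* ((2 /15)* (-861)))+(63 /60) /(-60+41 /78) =25244619 /46390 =544.18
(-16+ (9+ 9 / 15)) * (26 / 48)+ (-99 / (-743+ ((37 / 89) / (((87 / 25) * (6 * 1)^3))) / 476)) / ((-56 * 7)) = -215329107541256 / 62108075931195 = -3.47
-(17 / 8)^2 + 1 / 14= -1991 / 448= -4.44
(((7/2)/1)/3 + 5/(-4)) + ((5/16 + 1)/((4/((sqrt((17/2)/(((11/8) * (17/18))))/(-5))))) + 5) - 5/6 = 49/12 - 63 * sqrt(22)/1760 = 3.92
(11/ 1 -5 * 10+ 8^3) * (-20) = -9460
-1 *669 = -669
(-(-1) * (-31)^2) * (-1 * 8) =-7688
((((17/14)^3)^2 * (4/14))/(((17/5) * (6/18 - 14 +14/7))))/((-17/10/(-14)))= -1252815/6588344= -0.19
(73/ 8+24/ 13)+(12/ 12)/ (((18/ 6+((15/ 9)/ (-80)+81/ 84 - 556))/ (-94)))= 214929967/ 19291064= 11.14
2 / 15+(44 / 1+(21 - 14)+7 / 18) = 4637 / 90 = 51.52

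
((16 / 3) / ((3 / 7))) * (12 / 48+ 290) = 3612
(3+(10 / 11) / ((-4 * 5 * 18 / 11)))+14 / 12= 149 / 36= 4.14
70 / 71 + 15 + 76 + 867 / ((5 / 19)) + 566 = 1403168 / 355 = 3952.59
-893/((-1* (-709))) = -893/709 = -1.26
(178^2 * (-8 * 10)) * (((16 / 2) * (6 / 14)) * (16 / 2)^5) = -1993384919040 / 7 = -284769274148.57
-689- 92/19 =-13183/19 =-693.84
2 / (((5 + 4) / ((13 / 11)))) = 26 / 99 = 0.26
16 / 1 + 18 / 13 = 226 / 13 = 17.38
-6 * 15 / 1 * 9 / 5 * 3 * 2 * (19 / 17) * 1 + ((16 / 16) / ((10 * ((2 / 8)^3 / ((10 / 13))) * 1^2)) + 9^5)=12810833 / 221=57967.57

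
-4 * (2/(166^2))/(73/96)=-192/502897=-0.00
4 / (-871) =-4 / 871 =-0.00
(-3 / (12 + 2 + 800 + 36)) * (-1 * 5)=3 / 170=0.02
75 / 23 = 3.26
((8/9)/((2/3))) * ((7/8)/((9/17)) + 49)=3647/54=67.54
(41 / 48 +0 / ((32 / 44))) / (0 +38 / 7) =0.16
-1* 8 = -8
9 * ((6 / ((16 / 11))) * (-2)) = -297 / 4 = -74.25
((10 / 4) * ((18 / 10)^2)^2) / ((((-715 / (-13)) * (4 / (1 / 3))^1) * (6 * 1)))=729 / 110000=0.01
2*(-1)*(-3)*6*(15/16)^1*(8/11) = 270/11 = 24.55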